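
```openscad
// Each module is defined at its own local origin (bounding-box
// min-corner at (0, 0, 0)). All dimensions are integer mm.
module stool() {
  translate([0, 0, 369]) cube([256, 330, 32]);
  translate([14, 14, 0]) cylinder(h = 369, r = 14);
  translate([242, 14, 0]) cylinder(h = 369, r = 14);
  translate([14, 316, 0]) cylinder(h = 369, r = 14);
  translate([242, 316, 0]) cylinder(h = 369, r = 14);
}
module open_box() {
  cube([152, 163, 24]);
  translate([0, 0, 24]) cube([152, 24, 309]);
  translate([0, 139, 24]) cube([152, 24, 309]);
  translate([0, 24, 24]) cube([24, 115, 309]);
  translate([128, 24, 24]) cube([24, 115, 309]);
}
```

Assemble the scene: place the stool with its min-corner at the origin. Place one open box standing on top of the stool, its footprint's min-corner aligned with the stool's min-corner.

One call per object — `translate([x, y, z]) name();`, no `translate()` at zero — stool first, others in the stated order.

stool();
translate([0, 0, 401]) open_box();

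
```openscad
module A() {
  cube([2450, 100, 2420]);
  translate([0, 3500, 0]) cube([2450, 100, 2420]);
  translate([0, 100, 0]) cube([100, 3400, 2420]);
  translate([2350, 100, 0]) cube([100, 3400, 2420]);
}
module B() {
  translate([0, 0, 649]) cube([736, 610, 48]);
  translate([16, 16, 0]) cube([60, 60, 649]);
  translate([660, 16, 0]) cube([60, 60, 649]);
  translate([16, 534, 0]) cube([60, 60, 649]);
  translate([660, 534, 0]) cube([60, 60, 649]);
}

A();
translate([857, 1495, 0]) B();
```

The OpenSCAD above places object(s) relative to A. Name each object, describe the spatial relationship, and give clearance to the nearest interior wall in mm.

A is a house frame. B is a table. The table sits inside the house frame, centred. The clearance to the nearest interior wall is 757 mm.

Clearances: x = 757, y = 1395; minimum 757 mm.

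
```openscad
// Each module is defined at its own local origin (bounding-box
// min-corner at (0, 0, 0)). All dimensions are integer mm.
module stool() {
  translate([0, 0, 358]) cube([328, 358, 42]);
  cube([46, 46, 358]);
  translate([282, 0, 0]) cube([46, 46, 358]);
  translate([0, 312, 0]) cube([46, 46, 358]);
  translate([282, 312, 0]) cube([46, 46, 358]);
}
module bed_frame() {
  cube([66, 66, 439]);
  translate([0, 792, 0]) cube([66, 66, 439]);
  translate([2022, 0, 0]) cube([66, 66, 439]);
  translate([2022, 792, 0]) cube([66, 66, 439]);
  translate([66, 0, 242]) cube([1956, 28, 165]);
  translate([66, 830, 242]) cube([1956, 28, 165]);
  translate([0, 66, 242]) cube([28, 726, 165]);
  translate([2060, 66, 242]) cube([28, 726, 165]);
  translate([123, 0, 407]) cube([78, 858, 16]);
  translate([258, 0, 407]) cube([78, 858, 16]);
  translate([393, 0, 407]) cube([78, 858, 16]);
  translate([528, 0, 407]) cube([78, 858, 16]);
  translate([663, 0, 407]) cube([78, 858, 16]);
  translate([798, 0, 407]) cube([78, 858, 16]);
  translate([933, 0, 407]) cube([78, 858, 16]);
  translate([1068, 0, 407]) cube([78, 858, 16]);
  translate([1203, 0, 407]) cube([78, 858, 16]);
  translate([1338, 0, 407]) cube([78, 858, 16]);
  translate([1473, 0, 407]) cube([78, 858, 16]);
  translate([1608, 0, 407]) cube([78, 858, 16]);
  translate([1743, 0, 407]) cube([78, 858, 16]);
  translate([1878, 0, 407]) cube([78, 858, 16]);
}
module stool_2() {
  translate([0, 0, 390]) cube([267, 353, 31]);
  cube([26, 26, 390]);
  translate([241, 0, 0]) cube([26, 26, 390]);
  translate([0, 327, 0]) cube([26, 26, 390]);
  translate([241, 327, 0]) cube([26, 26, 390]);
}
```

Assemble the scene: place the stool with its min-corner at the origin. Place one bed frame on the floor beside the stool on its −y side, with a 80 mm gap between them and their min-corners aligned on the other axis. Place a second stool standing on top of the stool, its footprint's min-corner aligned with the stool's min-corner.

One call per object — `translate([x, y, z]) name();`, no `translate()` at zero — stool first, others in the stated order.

stool();
translate([0, -938, 0]) bed_frame();
translate([0, 0, 400]) stool_2();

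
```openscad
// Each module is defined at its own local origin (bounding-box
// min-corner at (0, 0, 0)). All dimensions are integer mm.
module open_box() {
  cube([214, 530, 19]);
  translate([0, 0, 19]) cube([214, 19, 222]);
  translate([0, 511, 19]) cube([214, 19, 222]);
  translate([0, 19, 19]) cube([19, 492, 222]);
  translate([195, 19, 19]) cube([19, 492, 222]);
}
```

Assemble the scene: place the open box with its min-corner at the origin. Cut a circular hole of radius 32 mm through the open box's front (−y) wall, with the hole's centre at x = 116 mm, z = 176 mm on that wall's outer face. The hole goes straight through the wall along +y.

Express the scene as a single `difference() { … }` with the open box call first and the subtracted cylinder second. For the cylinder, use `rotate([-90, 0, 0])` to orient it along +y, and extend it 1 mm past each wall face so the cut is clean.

difference() {
  open_box();
  translate([116, -1, 176]) rotate([-90, 0, 0]) cylinder(h = 21, r = 32);
}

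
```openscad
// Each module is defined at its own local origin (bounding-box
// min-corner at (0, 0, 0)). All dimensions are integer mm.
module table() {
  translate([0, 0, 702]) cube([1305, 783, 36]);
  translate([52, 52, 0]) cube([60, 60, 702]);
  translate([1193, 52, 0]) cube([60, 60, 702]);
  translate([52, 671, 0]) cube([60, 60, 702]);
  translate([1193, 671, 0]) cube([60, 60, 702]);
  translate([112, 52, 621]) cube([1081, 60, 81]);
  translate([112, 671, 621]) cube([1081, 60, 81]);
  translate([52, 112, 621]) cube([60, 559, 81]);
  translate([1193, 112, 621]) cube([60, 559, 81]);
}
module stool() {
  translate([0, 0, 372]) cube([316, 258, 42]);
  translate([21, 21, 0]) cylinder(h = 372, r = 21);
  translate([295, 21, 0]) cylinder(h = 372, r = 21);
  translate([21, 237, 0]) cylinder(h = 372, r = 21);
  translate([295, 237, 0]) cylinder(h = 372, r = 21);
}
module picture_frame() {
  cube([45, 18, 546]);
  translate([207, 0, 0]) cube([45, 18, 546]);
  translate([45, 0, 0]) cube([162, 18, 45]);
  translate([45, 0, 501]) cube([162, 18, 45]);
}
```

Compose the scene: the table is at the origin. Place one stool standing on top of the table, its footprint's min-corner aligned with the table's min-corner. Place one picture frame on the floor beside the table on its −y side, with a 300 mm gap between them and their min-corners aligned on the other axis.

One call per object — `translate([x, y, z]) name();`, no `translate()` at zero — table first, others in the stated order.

table();
translate([0, 0, 738]) stool();
translate([0, -318, 0]) picture_frame();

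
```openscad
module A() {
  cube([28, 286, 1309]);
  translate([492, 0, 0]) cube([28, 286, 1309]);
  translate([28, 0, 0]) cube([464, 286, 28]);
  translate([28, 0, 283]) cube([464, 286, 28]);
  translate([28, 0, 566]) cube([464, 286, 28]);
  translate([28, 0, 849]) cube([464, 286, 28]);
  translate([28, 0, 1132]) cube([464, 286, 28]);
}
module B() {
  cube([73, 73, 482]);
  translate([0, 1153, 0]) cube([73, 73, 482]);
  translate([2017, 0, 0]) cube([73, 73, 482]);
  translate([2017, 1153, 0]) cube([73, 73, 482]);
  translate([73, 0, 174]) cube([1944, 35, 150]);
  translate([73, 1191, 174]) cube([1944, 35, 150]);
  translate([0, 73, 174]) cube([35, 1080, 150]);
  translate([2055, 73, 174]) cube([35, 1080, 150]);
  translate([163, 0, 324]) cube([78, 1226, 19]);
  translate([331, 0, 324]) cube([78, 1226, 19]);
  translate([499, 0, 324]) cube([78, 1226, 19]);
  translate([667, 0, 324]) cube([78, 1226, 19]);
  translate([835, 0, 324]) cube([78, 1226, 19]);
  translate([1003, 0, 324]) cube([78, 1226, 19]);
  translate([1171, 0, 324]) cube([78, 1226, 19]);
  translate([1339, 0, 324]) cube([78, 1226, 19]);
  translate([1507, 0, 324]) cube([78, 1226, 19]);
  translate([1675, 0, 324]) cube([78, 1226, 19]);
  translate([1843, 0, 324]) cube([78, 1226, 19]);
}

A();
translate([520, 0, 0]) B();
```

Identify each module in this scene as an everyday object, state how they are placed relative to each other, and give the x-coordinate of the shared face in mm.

The bookshelf's +x face and the bed frame's −x face are both at x = 520 mm.

A is a bookshelf. B is a bed frame. The bed frame is against the bookshelf's +x side, with their −y faces flush. The x-coordinate of the shared face is 520 mm.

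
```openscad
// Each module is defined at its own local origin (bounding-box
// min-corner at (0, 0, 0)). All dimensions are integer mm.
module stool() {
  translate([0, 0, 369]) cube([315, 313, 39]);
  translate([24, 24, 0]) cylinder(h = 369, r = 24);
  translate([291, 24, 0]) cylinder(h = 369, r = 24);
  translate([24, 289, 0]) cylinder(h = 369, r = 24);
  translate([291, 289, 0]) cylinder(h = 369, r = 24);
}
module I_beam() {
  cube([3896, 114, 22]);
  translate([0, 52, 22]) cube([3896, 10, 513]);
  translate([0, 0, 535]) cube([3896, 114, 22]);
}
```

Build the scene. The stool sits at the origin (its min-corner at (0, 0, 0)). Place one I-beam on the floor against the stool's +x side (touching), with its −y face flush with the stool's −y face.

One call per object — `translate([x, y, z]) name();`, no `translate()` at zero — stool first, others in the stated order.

stool();
translate([315, 0, 0]) I_beam();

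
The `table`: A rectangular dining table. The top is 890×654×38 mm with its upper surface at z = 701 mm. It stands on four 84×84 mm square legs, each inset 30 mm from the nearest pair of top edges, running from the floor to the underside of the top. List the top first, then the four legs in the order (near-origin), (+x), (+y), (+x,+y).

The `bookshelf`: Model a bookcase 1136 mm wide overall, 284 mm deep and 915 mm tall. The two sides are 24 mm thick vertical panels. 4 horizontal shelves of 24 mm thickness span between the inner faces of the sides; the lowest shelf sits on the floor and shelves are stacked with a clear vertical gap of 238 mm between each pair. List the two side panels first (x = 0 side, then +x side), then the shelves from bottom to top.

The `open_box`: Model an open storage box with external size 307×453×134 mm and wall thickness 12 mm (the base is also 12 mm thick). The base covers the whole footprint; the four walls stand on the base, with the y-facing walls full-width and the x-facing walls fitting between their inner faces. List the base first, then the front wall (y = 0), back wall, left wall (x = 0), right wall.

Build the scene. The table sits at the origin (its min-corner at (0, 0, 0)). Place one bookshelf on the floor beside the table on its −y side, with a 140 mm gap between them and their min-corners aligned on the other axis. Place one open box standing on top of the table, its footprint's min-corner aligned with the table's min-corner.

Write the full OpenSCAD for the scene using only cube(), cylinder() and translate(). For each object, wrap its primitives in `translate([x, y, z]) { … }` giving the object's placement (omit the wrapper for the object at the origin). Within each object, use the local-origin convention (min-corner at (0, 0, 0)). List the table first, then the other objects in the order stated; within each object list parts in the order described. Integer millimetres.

translate([0, 0, 663]) cube([890, 654, 38]);
translate([30, 30, 0]) cube([84, 84, 663]);
translate([776, 30, 0]) cube([84, 84, 663]);
translate([30, 540, 0]) cube([84, 84, 663]);
translate([776, 540, 0]) cube([84, 84, 663]);
translate([0, -424, 0]) {
  cube([24, 284, 915]);
  translate([1112, 0, 0]) cube([24, 284, 915]);
  translate([24, 0, 0]) cube([1088, 284, 24]);
  translate([24, 0, 262]) cube([1088, 284, 24]);
  translate([24, 0, 524]) cube([1088, 284, 24]);
  translate([24, 0, 786]) cube([1088, 284, 24]);
}
translate([0, 0, 701]) {
  cube([307, 453, 12]);
  translate([0, 0, 12]) cube([307, 12, 122]);
  translate([0, 441, 12]) cube([307, 12, 122]);
  translate([0, 12, 12]) cube([12, 429, 122]);
  translate([295, 12, 12]) cube([12, 429, 122]);
}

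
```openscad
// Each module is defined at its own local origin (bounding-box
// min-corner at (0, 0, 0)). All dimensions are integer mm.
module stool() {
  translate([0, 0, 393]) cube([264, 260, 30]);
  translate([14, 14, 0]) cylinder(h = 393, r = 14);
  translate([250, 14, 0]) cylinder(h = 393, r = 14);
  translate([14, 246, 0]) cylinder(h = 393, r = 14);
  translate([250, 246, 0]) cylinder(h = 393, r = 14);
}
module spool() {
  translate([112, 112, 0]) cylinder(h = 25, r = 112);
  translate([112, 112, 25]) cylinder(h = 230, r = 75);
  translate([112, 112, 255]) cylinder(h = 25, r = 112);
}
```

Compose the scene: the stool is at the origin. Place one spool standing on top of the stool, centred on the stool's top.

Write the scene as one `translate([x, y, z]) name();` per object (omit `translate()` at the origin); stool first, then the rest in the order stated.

stool();
translate([20, 18, 423]) spool();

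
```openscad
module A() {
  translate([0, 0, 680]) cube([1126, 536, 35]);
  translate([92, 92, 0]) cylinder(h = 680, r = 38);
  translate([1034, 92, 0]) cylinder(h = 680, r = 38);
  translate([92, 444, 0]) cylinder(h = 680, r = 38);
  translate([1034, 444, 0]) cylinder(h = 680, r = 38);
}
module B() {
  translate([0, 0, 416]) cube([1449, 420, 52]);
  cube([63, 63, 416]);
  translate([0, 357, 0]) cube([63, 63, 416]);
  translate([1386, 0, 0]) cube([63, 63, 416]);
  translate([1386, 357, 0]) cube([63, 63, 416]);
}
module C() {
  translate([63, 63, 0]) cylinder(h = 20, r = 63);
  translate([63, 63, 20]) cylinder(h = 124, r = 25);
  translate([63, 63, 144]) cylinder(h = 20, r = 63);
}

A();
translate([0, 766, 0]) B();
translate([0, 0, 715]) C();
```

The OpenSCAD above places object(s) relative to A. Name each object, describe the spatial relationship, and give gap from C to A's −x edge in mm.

A is a table. B is a bench. C is a spool. The bench is on the floor beside the table on its +y side. The spool is on top of the table. The gap from the spool to the table's −x edge is 0 mm.

The spool's min-x is at 0; the table's min-x is 0; gap = 0 mm.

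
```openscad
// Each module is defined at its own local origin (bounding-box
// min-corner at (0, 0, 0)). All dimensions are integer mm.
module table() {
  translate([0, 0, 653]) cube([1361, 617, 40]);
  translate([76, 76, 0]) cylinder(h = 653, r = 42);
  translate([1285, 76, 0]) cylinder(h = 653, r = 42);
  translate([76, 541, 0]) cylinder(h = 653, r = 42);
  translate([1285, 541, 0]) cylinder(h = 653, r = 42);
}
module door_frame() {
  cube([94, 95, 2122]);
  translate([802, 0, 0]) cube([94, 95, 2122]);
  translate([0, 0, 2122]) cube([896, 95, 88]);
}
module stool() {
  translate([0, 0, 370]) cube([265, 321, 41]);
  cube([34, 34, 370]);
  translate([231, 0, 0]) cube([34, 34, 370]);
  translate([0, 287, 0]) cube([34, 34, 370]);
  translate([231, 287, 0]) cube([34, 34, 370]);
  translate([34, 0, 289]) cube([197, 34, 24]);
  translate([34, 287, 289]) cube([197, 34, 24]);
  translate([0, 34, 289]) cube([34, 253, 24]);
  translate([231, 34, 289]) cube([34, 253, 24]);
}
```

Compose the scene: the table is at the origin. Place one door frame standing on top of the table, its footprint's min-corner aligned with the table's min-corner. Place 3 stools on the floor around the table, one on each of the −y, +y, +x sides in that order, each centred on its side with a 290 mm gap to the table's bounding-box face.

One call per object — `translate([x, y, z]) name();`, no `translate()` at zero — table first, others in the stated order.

table();
translate([0, 0, 693]) door_frame();
translate([548, -611, 0]) stool();
translate([548, 907, 0]) stool();
translate([1651, 148, 0]) stool();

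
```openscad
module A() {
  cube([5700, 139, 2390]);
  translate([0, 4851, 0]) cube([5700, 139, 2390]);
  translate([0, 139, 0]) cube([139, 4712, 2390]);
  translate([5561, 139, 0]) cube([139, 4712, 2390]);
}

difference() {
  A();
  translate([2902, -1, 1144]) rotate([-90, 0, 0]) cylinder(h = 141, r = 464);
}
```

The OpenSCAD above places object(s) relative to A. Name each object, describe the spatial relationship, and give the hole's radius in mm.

The subtracted cylinder has r = 464 mm.

A is a house frame. The house frame has a circular hole through its front wall. The hole's radius is 464 mm.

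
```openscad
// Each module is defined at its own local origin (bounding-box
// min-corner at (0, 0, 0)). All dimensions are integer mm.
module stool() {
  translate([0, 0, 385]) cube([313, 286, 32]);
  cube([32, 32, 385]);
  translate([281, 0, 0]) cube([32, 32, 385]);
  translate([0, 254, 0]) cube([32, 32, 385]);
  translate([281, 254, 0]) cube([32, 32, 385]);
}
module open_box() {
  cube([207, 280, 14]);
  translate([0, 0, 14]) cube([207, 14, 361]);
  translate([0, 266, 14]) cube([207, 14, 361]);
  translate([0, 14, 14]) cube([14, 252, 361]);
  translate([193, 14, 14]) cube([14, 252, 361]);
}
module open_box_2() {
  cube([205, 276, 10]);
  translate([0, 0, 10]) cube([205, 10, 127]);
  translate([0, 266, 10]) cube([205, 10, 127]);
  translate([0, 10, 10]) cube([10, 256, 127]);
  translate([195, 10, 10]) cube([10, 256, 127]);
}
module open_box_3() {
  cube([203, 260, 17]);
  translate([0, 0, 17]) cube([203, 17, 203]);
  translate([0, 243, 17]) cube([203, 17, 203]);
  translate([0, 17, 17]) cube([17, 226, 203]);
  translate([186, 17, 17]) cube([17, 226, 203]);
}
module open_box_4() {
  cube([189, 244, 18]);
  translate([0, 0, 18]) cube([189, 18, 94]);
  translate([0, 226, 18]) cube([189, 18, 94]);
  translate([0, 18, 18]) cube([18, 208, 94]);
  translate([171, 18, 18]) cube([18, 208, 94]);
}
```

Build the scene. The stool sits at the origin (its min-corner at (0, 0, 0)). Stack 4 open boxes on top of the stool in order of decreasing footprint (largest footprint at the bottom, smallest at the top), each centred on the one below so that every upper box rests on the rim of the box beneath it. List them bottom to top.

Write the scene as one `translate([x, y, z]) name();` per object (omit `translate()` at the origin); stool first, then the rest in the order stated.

stool();
translate([53, 3, 417]) open_box();
translate([54, 5, 792]) open_box_2();
translate([55, 13, 929]) open_box_3();
translate([62, 21, 1149]) open_box_4();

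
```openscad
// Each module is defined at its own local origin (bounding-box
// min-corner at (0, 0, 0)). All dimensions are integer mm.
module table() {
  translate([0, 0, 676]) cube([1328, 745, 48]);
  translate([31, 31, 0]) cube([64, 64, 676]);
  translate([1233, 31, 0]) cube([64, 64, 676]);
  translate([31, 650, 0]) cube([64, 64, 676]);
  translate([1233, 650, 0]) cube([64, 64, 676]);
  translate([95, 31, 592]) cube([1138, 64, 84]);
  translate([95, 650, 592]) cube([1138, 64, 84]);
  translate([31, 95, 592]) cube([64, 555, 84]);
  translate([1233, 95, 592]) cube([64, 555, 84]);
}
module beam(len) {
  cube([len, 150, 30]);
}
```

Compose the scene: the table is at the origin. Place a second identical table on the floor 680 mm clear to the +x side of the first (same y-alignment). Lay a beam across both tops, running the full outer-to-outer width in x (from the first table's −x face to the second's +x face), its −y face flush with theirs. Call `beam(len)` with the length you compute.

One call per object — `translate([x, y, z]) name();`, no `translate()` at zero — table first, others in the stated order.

table();
translate([2008, 0, 0]) table();
translate([0, 0, 724]) beam(3336);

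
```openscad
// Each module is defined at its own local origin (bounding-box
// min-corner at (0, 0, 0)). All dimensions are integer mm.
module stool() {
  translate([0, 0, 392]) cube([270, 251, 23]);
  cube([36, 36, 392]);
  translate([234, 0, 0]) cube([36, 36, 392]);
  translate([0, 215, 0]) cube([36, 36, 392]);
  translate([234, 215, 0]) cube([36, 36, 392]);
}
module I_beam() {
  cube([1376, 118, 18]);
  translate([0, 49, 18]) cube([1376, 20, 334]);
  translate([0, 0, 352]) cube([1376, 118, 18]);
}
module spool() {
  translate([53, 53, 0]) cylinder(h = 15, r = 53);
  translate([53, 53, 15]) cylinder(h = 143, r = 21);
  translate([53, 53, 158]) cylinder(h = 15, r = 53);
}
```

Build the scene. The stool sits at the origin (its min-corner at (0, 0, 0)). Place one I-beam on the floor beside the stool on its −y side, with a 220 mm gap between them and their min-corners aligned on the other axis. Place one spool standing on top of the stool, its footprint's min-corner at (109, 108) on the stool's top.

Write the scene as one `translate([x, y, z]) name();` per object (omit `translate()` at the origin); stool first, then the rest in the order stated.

stool();
translate([0, -338, 0]) I_beam();
translate([109, 108, 415]) spool();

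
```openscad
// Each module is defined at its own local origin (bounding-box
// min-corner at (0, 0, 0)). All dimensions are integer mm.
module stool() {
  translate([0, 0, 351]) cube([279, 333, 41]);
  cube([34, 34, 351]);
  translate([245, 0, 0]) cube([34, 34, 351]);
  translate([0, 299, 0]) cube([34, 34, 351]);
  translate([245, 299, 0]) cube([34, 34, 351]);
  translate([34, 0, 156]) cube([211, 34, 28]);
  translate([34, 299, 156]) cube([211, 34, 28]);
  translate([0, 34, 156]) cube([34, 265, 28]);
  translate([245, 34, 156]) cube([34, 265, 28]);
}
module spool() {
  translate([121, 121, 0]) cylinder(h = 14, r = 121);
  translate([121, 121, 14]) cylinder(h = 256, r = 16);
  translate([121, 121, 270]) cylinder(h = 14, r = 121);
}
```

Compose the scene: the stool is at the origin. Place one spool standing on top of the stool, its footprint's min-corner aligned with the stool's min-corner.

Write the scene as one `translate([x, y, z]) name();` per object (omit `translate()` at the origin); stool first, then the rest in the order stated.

stool();
translate([0, 0, 392]) spool();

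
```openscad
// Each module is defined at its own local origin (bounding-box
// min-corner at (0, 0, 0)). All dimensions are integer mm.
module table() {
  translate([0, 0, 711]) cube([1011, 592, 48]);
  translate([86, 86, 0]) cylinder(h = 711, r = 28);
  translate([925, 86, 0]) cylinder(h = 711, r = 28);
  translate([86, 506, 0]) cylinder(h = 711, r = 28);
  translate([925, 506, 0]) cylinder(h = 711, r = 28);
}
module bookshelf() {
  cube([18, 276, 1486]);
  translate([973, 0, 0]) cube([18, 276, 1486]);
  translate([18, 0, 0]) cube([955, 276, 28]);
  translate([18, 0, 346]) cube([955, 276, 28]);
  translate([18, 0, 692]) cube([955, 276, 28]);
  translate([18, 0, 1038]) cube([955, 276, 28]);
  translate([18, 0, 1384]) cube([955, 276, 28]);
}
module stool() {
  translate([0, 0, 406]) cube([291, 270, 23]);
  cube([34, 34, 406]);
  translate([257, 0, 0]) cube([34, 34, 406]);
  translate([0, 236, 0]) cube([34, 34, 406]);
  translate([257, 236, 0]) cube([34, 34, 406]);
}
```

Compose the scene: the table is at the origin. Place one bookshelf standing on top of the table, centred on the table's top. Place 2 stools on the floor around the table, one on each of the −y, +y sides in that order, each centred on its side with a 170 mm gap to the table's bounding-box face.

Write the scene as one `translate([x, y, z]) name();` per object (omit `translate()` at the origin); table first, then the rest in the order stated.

table();
translate([10, 158, 759]) bookshelf();
translate([360, -440, 0]) stool();
translate([360, 762, 0]) stool();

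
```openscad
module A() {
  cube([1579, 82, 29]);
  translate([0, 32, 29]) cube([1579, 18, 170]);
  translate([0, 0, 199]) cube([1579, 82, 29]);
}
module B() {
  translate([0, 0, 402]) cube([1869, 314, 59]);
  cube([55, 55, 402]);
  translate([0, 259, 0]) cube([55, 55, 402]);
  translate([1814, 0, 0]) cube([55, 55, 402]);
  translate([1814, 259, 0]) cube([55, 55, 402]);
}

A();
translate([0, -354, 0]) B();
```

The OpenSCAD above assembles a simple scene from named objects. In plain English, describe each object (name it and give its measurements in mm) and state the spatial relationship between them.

A is an I-beam lying along x, 1579 mm long. Overall section height 228 mm. Two flanges 82 mm wide (y) and 29 mm thick, one on the floor and one at the top; a web 18 mm thick runs between them, centred on the flange width.

B is a bench: a 1869×314 mm seat slab, 59 mm thick, top at z = 461 mm, on four 55×55 mm square legs flush with the seat corners and standing on z = 0.

The bench is on the floor beside the I-beam on its −y side.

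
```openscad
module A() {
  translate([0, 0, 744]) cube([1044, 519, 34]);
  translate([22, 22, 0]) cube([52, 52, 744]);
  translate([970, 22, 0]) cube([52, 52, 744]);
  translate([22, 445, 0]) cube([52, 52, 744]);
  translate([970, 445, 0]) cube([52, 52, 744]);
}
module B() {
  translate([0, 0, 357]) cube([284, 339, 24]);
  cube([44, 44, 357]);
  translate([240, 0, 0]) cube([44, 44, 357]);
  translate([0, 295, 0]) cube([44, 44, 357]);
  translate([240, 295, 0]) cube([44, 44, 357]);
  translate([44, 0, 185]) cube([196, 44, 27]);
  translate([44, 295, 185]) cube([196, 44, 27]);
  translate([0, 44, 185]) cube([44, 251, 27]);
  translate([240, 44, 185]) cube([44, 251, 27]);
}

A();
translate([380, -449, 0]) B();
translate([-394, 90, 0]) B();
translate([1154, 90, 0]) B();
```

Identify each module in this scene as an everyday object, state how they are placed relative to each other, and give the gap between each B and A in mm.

A is a table. B is a stool. Three stools sit around the table at the −y, −x, +x sides. The gap between each stool and the table is 110 mm.

Each stool's nearest face is 110 mm from the table's bounding box.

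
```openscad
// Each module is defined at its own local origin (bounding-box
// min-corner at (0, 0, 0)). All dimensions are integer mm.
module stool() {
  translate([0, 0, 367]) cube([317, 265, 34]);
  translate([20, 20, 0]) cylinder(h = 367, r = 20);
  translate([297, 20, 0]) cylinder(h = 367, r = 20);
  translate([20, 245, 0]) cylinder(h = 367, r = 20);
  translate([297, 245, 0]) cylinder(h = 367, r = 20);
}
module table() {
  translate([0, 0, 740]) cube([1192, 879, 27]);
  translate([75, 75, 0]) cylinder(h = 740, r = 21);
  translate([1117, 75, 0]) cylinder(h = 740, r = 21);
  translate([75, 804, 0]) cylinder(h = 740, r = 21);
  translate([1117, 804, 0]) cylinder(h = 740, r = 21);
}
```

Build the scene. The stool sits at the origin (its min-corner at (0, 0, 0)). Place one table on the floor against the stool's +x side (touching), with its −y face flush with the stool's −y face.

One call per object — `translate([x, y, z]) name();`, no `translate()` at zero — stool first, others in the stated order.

stool();
translate([317, 0, 0]) table();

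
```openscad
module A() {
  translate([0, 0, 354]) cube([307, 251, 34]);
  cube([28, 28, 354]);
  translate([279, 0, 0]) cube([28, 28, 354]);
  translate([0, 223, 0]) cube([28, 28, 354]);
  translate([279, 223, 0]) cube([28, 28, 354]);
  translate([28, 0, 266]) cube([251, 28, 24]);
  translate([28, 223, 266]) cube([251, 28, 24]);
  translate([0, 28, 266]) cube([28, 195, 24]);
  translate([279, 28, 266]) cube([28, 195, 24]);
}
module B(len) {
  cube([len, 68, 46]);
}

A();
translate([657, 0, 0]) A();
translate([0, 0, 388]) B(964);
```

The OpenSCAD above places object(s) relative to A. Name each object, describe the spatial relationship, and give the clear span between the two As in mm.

Second stool starts at x = 657; first ends at x = 307; clear span = 657 − 307 = 350 mm.

A is a stool. B is a beam. A beam spans the tops of two stools. The clear span between the two stools is 350 mm.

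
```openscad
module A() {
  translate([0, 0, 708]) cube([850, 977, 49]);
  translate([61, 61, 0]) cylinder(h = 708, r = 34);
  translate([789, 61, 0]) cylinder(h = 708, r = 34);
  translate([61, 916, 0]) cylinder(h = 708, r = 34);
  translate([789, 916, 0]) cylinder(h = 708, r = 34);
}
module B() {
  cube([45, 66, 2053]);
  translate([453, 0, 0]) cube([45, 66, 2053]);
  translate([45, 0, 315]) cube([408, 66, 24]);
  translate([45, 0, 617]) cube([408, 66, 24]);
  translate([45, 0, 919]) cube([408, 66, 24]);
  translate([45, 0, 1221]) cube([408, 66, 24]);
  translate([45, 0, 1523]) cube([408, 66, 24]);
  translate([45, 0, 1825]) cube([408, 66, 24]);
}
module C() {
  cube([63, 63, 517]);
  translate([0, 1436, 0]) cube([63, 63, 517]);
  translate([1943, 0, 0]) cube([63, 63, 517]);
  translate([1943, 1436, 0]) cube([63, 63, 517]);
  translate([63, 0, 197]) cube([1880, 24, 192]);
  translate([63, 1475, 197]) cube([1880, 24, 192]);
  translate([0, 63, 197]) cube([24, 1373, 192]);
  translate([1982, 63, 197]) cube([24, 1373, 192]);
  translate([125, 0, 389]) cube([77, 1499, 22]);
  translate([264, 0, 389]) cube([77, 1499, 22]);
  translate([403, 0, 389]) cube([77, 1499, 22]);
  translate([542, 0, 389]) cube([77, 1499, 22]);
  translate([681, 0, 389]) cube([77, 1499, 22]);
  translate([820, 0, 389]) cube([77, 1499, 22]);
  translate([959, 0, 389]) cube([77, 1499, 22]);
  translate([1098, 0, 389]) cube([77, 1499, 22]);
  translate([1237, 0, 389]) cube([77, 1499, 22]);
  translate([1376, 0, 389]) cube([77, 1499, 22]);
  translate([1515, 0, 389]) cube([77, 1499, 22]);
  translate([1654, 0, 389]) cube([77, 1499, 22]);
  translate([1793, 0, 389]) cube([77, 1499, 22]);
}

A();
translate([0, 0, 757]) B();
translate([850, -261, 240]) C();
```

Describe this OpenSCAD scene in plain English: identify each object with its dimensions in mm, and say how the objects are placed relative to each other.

A is a rectangular dining table. The top is 850×977×49 mm with its upper surface at z = 757 mm. It stands on four round legs of 68 mm diameter, each leg's bounding box inset 27 mm from the nearest pair of top edges, running from the floor to the underside of the top.

B is a wooden ladder with two side rails of 45×66 mm section and 2053 mm height, set 498 mm apart overall. Between them run 6 rectangular rungs (66 mm deep, 24 mm thick), front faces flush with the rails' −y face. The bottom of the first rung is 315 mm above the floor and each subsequent rung is 302 mm higher than the one below.

C is a bed frame 2006 mm long (x) by 1499 mm wide (y). Four 63×63 mm corner posts, 517 mm tall, at the corners of the footprint. Four rails of 24 mm thickness and 192 mm height run between adjacent posts with their undersides at z = 197 mm, their outer faces flush with the outside of the frame (the two x-running rails run between the posts' inner faces; the two y-running rails run between the posts' inner faces). 13 slats, each 77 mm wide (x) and 22 mm thick, lie across the top of the two x-running rails, running the full 1499 mm width of the frame in y; the slats are evenly spaced along x between the inner faces of the end posts with equal gaps (rounded down to the nearest mm) at the −x end and between each pair — any rounding remainder accumulates at the +x end.

The ladder is on top of the table. The bed frame is beside the table with their tops flush at z = 757.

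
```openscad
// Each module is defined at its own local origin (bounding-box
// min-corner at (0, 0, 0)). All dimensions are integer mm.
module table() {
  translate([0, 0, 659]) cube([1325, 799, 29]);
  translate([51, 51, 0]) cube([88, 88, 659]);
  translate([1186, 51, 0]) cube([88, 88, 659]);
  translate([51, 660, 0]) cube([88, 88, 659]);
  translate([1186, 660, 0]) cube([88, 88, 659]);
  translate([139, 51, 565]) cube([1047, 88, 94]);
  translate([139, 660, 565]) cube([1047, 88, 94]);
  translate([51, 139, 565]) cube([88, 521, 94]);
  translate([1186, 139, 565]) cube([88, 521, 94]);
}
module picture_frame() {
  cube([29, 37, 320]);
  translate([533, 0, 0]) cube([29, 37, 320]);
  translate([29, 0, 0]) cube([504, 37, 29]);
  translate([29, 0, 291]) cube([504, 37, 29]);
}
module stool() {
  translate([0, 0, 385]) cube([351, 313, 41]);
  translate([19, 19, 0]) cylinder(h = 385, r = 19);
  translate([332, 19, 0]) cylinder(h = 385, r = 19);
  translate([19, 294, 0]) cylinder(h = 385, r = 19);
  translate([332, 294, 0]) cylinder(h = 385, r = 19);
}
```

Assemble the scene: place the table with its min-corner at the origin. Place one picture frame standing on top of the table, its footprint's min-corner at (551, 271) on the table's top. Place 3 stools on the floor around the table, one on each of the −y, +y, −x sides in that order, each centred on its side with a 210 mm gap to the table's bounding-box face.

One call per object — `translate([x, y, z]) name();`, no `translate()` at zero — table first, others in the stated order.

table();
translate([551, 271, 688]) picture_frame();
translate([487, -523, 0]) stool();
translate([487, 1009, 0]) stool();
translate([-561, 243, 0]) stool();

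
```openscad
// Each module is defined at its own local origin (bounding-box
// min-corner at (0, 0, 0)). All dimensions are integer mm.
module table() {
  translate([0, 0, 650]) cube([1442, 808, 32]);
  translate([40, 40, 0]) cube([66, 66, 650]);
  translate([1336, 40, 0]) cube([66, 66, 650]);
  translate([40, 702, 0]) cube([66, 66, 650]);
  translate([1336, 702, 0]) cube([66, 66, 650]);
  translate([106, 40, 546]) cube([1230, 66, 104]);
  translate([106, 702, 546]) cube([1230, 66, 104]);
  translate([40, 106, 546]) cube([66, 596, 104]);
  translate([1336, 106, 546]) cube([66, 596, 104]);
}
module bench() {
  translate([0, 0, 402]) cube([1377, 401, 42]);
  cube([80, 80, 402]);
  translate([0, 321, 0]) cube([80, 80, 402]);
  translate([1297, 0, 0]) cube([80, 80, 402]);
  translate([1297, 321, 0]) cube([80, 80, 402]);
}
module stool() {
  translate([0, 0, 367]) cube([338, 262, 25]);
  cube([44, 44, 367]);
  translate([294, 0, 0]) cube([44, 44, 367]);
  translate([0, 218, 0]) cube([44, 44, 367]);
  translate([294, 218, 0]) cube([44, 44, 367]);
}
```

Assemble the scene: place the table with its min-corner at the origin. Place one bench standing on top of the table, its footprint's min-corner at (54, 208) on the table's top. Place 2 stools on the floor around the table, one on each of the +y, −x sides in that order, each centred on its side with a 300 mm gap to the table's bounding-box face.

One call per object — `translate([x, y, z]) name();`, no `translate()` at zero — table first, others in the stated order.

table();
translate([54, 208, 682]) bench();
translate([552, 1108, 0]) stool();
translate([-638, 273, 0]) stool();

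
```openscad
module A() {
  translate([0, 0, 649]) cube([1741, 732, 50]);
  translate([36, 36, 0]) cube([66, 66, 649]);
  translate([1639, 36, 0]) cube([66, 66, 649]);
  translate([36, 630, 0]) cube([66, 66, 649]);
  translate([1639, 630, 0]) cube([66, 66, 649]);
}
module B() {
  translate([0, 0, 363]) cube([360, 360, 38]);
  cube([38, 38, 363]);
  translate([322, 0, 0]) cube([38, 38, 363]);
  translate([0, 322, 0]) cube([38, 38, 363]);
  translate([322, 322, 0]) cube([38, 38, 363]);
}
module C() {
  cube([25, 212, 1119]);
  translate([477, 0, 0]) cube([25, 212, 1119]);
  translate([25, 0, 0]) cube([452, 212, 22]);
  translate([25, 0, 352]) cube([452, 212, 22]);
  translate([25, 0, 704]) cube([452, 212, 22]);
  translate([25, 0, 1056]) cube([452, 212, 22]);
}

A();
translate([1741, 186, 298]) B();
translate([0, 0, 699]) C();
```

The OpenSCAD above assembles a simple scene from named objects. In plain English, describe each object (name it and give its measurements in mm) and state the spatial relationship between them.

A is a table with a 1741×732 mm rectangular top, 50 mm thick, top surface at z = 699 mm, supported by four 66×66 mm square legs, each inset 36 mm from the nearest pair of top edges, running from the floor.

B is a simple wooden stool: a rectangular seat 360 mm (x) by 360 mm (y), 38 mm thick, top face at z = 401 mm, on four square legs, each 38×38 mm in cross-section. The legs rest on z = 0, each flush with a corner of the seat.

C is a bookshelf 502 mm wide overall, 212 mm deep and 1119 mm tall. The two sides are 25 mm thick vertical panels. 4 horizontal shelves of 22 mm thickness span between the inner faces of the sides; the lowest shelf sits on the floor and shelves are stacked with a clear vertical gap of 330 mm between each pair.

The stool is beside the table with their tops flush at z = 699. The bookshelf is on top of the table.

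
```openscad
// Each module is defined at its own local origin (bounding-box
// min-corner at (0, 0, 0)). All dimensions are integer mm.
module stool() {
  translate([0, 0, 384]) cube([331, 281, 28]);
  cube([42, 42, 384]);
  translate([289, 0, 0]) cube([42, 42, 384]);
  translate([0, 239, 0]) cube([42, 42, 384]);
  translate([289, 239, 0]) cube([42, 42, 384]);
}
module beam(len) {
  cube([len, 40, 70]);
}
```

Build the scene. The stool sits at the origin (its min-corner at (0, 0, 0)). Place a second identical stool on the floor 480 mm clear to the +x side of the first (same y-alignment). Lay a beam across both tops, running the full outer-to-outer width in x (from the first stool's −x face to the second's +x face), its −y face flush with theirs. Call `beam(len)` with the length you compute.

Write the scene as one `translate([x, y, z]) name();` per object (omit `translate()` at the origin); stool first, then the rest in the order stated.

stool();
translate([811, 0, 0]) stool();
translate([0, 0, 412]) beam(1142);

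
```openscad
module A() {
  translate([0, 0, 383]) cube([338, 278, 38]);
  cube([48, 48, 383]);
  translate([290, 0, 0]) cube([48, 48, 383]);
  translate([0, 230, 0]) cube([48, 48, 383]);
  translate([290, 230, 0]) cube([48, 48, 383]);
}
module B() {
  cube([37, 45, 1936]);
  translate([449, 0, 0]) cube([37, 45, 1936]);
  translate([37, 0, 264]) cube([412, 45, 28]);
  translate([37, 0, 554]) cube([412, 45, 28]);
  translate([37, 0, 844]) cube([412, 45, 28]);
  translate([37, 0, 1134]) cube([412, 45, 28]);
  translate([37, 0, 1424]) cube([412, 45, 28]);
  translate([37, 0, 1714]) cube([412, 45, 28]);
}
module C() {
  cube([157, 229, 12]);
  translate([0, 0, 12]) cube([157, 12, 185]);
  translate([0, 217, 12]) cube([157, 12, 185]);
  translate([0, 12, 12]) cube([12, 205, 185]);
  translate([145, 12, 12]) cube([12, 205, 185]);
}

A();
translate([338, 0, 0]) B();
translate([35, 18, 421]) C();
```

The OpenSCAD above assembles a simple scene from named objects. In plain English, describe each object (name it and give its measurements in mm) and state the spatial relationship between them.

A is a four-legged stool. The seat is a 338×278×38 mm slab whose top surface is at z = 421 mm; four square legs, each 48×48 mm in cross-section, run from the floor (z = 0) to the underside of the seat, each flush with a corner of the seat.

B is a wooden ladder with two side rails of 37×45 mm section and 1936 mm height, set 486 mm apart overall. Between them run 6 rectangular rungs (45 mm deep, 28 mm thick), front faces flush with the rails' −y face. The bottom of the first rung is 264 mm above the floor and each subsequent rung is 290 mm higher than the one below.

C is an open-topped rectangular box: outside dimensions 157×229×197 mm, with a uniform wall and base thickness of 12 mm. The base is a full 157×229 slab on the floor; four walls sit on top of the base. The front and back walls (the −y and +y sides) span the full width; the two side walls fit between them.

The ladder is against the stool's +x side, with their −y faces flush. The open box is on top of the stool.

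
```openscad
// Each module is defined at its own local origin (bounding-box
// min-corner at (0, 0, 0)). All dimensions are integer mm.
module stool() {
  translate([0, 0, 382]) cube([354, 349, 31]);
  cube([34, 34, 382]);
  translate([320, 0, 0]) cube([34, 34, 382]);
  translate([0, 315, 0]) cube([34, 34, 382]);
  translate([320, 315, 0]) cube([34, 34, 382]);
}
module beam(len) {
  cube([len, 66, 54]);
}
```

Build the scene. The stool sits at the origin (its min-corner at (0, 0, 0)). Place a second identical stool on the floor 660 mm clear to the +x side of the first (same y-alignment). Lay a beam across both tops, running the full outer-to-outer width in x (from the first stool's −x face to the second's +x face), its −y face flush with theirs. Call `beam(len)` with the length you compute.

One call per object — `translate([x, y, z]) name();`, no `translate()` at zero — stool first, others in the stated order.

stool();
translate([1014, 0, 0]) stool();
translate([0, 0, 413]) beam(1368);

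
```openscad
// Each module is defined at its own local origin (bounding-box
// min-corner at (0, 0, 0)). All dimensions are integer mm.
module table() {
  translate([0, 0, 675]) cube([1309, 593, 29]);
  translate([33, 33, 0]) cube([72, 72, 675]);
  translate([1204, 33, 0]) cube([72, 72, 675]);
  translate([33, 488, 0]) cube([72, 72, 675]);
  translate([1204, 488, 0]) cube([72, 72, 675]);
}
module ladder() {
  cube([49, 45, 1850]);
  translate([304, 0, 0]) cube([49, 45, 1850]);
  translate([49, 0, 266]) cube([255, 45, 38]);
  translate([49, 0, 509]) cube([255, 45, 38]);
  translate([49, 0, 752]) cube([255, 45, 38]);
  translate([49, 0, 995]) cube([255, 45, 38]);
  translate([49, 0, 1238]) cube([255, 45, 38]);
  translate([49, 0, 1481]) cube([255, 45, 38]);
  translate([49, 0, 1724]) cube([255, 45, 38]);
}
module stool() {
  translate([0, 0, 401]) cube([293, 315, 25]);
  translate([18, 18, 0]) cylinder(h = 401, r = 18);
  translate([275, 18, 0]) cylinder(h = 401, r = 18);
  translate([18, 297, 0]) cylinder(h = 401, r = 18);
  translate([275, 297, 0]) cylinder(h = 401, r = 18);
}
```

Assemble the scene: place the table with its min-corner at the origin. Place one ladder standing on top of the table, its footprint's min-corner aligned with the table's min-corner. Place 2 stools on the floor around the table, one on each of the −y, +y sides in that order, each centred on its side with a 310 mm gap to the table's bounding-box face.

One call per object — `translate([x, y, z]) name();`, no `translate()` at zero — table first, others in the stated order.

table();
translate([0, 0, 704]) ladder();
translate([508, -625, 0]) stool();
translate([508, 903, 0]) stool();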